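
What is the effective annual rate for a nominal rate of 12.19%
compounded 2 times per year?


Formula: EAR = (1 + r/m)^m - 1
Period rate: r/m = 0.1219 / 2 = 0.06095
Compounding: (1 + 0.06095)^2 = 1.125615
EAR = 1.125615 - 1 = 0.125615

0.125615


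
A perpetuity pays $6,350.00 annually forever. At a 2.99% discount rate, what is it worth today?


Formula: PV = C / r
Substituting: PV = $6,350.00 / 0.0299
PV = $212,374.58

$212,374.58


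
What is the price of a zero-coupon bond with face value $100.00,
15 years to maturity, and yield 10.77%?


Formula: Price = FV / (1 + r)^n
Substituting: Price = $100.00 / (1 + 0.1077)^15
Discount factor: (1.1077)^15 = 4.638017
Price = $100.00 / 4.638017 = $21.56

$21.56


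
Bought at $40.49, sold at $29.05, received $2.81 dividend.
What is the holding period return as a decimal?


Formula: HPR = (P1 - P0 + D) / P0
Gain: $29.05 - $40.49 + $2.81 = -$8.63
HPR = -$8.63 / $40.49 = -0.2131

-0.2131


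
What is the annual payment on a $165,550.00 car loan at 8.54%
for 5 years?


Formula: PMT = PV * r / (1 - (1+r)^(-n))
Denominator: 1 - (1 + 0.0854)^(-5) = 0.336179
Numerator: $165,550.00 * 0.0854 = 14137.97
PMT = 14137.97 / 0.336179 = $42,054.87

$42,054.87


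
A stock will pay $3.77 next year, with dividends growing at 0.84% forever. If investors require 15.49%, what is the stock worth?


Formula: P = D1 / (r - g)
Spread: r - g = 0.1549 - 0.0084 = 0.1465
Substituting: P = $3.77 / 0.1465
P = $25.73

$25.73


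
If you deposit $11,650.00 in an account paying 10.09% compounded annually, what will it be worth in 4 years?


Formula: FV = P * (1 + r)^n
Substituting: FV = $11,650.00 * (1 + 0.1009)^4
Growth factor: (1.1009)^4 = 1.468897
FV = $11,650.00 * 1.468897 = $17,112.66

$17,112.66


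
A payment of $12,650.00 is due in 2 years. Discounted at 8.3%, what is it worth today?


Formula: PV = FV / (1 + r)^n
Substituting: PV = $12,650.00 / (1 + 0.083)^2
Discount factor: (1.083)^2 = 1.172889
PV = $12,650.00 / 1.172889 = $10,785.33

$10,785.33


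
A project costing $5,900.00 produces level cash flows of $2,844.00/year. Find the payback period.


Formula: Payback = investment / annual cash flow
Substituting: Payback = $5,900.00 / $2,844.00
Payback = 2.0745 years

2.0745 years


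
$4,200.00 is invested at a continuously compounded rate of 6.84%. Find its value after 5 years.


Formula: FV = P * e^(r*t)
Exponent: r*t = 0.0684 * 5 = 0.342
e^(0.342) = 1.40776
FV = $4,200.00 * 1.40776 = $5,912.59

$5,912.59


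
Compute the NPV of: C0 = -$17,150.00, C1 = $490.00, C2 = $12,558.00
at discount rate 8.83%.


Formula: NPV = C0 + C1/(1+r) + C2/(1+r)^2
Discount C1: $490.00 / (1 + 0.0883) = $450.24
Discount C2: $12,558.00 / (1 + 0.0883)^2 = $10,602.86
NPV = -$17,150.00 + $450.24 + $10,602.86 = -$6,096.89

-$6,096.89


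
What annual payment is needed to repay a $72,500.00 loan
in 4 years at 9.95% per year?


Formula: PMT = PV * r / (1 - (1+r)^(-n))
Denominator: 1 - (1 + 0.0995)^(-4) = 0.315743
Numerator: $72,500.00 * 0.0995 = 7213.75
PMT = 7213.75 / 0.315743 = $22,846.88

$22,846.88


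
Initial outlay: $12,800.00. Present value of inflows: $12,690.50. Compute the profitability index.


Formula: PI = PV(cash flows) / initial investment
Substituting: PI = $12,690.50 / $12,800.00
PI = 0.9914

0.9914


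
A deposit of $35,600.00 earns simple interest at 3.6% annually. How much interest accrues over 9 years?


Formula: I = P * r * t
Substituting: I = $35,600.00 * 0.036 * 9
Step: I = $35,600.00 * 0.324
I = $11,534.40

$11,534.40


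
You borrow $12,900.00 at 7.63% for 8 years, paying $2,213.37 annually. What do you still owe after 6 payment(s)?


Formula: Balance = PV*(1+r)^k - PMT*((1+r)^k - 1)/r
Growth: (1 + 0.0763)^6 = 1.554533
Accumulated factor: ((1+r)^k - 1)/r = 7.267803
Balance = $12,900.00 * 1.554533 - $2,213.37 * 7.267803
Balance = $3,967.14

$3,967.14


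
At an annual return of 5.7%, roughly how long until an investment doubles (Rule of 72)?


Formula: Years ≈ 72 / r
Substituting: Years ≈ 72 / 5.7
Years ≈ 12.6

12.6 years


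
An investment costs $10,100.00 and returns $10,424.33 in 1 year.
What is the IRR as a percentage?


Formula: IRR = C1/C0 - 1
Substituting: IRR = $10,424.33 / $10,100.00 - 1
Ratio: 1.032112 - 1 = 0.032112
IRR = 3.2112%

3.2112%


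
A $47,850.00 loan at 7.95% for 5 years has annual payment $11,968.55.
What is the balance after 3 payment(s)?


Formula: Balance = PV*(1+r)^k - PMT*((1+r)^k - 1)/r
Growth: (1 + 0.0795)^3 = 1.257963
Accumulated factor: ((1+r)^k - 1)/r = 3.24482
Balance = $47,850.00 * 1.257963 - $11,968.55 * 3.24482
Balance = $21,357.75

$21,357.75


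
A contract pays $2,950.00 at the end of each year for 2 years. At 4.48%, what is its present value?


Formula: PV = PMT * (1 - (1+r)^(-n)) / r
Discount factor: (1 + 0.0448)^(-2) = 0.916081
Bracket: 1 - 0.916081 = 0.083919
PV = $2,950.00 * 0.083919 / 0.0448 = $5,525.94

$5,525.94


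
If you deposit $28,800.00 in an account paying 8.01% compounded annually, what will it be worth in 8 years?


Formula: FV = P * (1 + r)^n
Substituting: FV = $28,800.00 * (1 + 0.0801)^8
Growth factor: (1.0801)^8 = 1.852302
FV = $28,800.00 * 1.852302 = $53,346.29

$53,346.29


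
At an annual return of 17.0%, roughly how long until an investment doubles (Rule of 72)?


Formula: Years ≈ 72 / r
Substituting: Years ≈ 72 / 17.0
Years ≈ 4.2

4.2 years


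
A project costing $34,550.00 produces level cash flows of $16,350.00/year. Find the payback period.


Formula: Payback = investment / annual cash flow
Substituting: Payback = $34,550.00 / $16,350.00
Payback = 2.1131 years

2.1131 years


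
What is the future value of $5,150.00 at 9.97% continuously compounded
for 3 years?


Formula: FV = P * e^(r*t)
Exponent: r*t = 0.0997 * 3 = 0.2991
e^(0.2991) = 1.348644
FV = $5,150.00 * 1.348644 = $6,945.52

$6,945.52


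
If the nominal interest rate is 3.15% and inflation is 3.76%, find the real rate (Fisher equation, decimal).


Formula: (1 + r_real) = (1 + r_nom) / (1 + inflation)
Substituting: (1 + r_real) = 1.0315 / 1.0376
(1 + r_real) = 0.994121
r_real = 0.994121 - 1 = -0.005879

-0.005879


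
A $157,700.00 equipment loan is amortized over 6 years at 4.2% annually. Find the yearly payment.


Formula: PMT = PV * r / (1 - (1+r)^(-n))
Denominator: 1 - (1 + 0.042)^(-6) = 0.218743
Numerator: $157,700.00 * 0.042 = 6623.4
PMT = 6623.4 / 0.218743 = $30,279.31

$30,279.31


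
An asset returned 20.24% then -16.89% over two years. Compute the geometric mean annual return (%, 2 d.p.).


Formula: Geometric mean = ((1+r1)*(1+r2))^(1/2) - 1
Product: (1 + 0.2024) * (1 + -0.1689) = 1.2024 * 0.8311 = 0.999315
Square root: 0.999315^0.5 = 0.999657
Geometric mean = 0.999657 - 1 = -0.000343
As percentage: -0.03%

-0.03%


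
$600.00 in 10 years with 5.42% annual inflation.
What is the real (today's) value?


Formula: Real value = nominal / (1 + inflation)^years
Price level: (1 + 0.0542)^10 = 1.695236
Real value = $600.00 / 1.695236 = $353.93

$353.93


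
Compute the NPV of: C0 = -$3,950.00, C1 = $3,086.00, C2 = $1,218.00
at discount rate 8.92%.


Formula: NPV = C0 + C1/(1+r) + C2/(1+r)^2
Discount C1: $3,086.00 / (1 + 0.0892) = $2,833.27
Discount C2: $1,218.00 / (1 + 0.0892)^2 = $1,026.67
NPV = -$3,950.00 + $2,833.27 + $1,026.67 = -$90.06

-$90.06


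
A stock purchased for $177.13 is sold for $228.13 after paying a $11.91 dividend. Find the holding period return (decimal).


Formula: HPR = (P1 - P0 + D) / P0
Gain: $228.13 - $177.13 + $11.91 = $62.91
HPR = $62.91 / $177.13 = 0.3552

0.3552


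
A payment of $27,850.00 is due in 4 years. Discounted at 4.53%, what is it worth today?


Formula: PV = FV / (1 + r)^n
Substituting: PV = $27,850.00 / (1 + 0.0453)^4
Discount factor: (1.0453)^4 = 1.193889
PV = $27,850.00 / 1.193889 = $23,327.13

$23,327.13


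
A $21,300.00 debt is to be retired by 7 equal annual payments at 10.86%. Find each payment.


Formula: PMT = PV * r / (1 - (1+r)^(-n))
Denominator: 1 - (1 + 0.1086)^(-7) = 0.514068
Numerator: $21,300.00 * 0.1086 = 2313.18
PMT = 2313.18 / 0.514068 = $4,499.76

$4,499.76


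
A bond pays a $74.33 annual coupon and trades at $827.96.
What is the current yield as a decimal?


Formula: Current yield = annual coupon / price
Substituting: CY = $74.33 / $827.96
CY = 0.089775

0.089775


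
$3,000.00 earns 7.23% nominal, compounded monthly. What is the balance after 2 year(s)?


Formula: FV = P * (1 + r/m)^(m*t)
Period rate: r/m = 0.0723 / 12 = 0.006025
Total periods: m*t = 12 * 2 = 24
Growth factor: (1 + 0.006025)^24 = 1.155076
FV = $3,000.00 * 1.155076 = $3,465.23

$3,465.23


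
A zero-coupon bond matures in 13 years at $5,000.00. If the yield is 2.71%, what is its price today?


Formula: Price = FV / (1 + r)^n
Substituting: Price = $5,000.00 / (1 + 0.0271)^13
Discount factor: (1.0271)^13 = 1.415681
Price = $5,000.00 / 1.415681 = $3,531.87

$3,531.87


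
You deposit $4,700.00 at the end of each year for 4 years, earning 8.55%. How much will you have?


Formula: FV = PMT * ((1+r)^n - 1) / r
Growth factor: (1 + 0.0855)^4 = 1.388415
Numerator: 1.388415 - 1 = 0.388415
FV = $4,700.00 * 0.388415 / 0.0855 = $21,351.47

$21,351.47


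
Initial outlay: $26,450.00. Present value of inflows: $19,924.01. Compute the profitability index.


Formula: PI = PV(cash flows) / initial investment
Substituting: PI = $19,924.01 / $26,450.00
PI = 0.7533

0.7533


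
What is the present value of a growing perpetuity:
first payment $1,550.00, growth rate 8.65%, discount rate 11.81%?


Formula: PV = C / (r - g)
Spread: r - g = 0.1181 - 0.0865 = 0.0316
Substituting: PV = $1,550.00 / 0.0316
PV = $49,050.63

$49,050.63


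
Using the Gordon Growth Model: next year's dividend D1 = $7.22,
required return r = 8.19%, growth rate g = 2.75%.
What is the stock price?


Formula: P = D1 / (r - g)
Spread: r - g = 0.0819 - 0.0275 = 0.0544
Substituting: P = $7.22 / 0.0544
P = $132.72

$132.72


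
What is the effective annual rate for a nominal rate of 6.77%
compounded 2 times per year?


Formula: EAR = (1 + r/m)^m - 1
Period rate: r/m = 0.0677 / 2 = 0.03385
Compounding: (1 + 0.03385)^2 = 1.068846
EAR = 1.068846 - 1 = 0.068846

0.068846


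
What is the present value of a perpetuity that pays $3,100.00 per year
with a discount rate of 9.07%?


Formula: PV = C / r
Substituting: PV = $3,100.00 / 0.0907
PV = $34,178.61

$34,178.61


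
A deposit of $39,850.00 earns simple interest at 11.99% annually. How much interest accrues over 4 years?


Formula: I = P * r * t
Substituting: I = $39,850.00 * 0.1199 * 4
Step: I = $39,850.00 * 0.4796
I = $19,112.06

$19,112.06


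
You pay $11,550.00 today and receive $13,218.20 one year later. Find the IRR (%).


Formula: IRR = C1/C0 - 1
Substituting: IRR = $13,218.20 / $11,550.00 - 1
Ratio: 1.144433 - 1 = 0.144433
IRR = 14.4433%

14.4433%


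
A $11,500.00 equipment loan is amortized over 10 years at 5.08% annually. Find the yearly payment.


Formula: PMT = PV * r / (1 - (1+r)^(-n))
Denominator: 1 - (1 + 0.0508)^(-10) = 0.390745
Numerator: $11,500.00 * 0.0508 = 584.2
PMT = 584.2 / 0.390745 = $1,495.09

$1,495.09


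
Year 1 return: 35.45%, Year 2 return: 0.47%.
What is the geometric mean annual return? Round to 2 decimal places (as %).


Formula: Geometric mean = ((1+r1)*(1+r2))^(1/2) - 1
Product: (1 + 0.3545) * (1 + 0.0047) = 1.3545 * 1.0047 = 1.360866
Square root: 1.360866^0.5 = 1.166562
Geometric mean = 1.166562 - 1 = 0.166562
As percentage: 16.66%

16.66%


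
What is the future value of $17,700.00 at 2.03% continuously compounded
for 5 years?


Formula: FV = P * e^(r*t)
Exponent: r*t = 0.0203 * 5 = 0.1015
e^(0.1015) = 1.10683
FV = $17,700.00 * 1.10683 = $19,590.89

$19,590.89


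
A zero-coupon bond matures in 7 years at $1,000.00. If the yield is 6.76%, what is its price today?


Formula: Price = FV / (1 + r)^n
Substituting: Price = $1,000.00 / (1 + 0.0676)^7
Discount factor: (1.0676)^7 = 1.580738
Price = $1,000.00 / 1.580738 = $632.62

$632.62


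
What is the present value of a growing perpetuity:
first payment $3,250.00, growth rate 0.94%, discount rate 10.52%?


Formula: PV = C / (r - g)
Spread: r - g = 0.1052 - 0.0094 = 0.0958
Substituting: PV = $3,250.00 / 0.0958
PV = $33,924.84

$33,924.84


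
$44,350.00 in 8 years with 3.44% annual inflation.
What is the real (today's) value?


Formula: Real value = nominal / (1 + inflation)^years
Price level: (1 + 0.0344)^8 = 1.310714
Real value = $44,350.00 / 1.310714 = $33,836.51

$33,836.51


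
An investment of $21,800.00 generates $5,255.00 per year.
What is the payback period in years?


Formula: Payback = investment / annual cash flow
Substituting: Payback = $21,800.00 / $5,255.00
Payback = 4.1484 years

4.1484 years


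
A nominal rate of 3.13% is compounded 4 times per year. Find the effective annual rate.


Formula: EAR = (1 + r/m)^m - 1
Period rate: r/m = 0.0313 / 4 = 0.007825
Compounding: (1 + 0.007825)^4 = 1.031669
EAR = 1.031669 - 1 = 0.031669

0.031669


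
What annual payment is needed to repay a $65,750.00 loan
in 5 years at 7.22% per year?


Formula: PMT = PV * r / (1 - (1+r)^(-n))
Denominator: 1 - (1 + 0.0722)^(-5) = 0.294299
Numerator: $65,750.00 * 0.0722 = 4747.15
PMT = 4747.15 / 0.294299 = $16,130.39

$16,130.39


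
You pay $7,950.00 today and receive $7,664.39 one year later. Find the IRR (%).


Formula: IRR = C1/C0 - 1
Substituting: IRR = $7,664.39 / $7,950.00 - 1
Ratio: 0.964074 - 1 = -0.035926
IRR = -3.5926%

-3.5926%


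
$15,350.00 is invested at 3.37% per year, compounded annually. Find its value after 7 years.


Formula: FV = P * (1 + r)^n
Substituting: FV = $15,350.00 * (1 + 0.0337)^7
Growth factor: (1.0337)^7 = 1.261135
FV = $15,350.00 * 1.261135 = $19,358.42

$19,358.42


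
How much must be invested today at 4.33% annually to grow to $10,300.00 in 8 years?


Formula: PV = FV / (1 + r)^n
Substituting: PV = $10,300.00 / (1 + 0.0433)^8
Discount factor: (1.0433)^8 = 1.403698
PV = $10,300.00 / 1.403698 = $7,337.76

$7,337.76


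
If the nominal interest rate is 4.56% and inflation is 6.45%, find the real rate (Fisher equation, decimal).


Formula: (1 + r_real) = (1 + r_nom) / (1 + inflation)
Substituting: (1 + r_real) = 1.0456 / 1.0645
(1 + r_real) = 0.982245
r_real = 0.982245 - 1 = -0.017755

-0.017755


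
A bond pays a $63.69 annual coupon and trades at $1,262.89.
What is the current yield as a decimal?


Formula: Current yield = annual coupon / price
Substituting: CY = $63.69 / $1,262.89
CY = 0.050432

0.050432


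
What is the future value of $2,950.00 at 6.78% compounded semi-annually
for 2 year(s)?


Formula: FV = P * (1 + r/m)^(m*t)
Period rate: r/m = 0.0678 / 2 = 0.0339
Total periods: m*t = 2 * 2 = 4
Growth factor: (1 + 0.0339)^4 = 1.142652
FV = $2,950.00 * 1.142652 = $3,370.82

$3,370.82


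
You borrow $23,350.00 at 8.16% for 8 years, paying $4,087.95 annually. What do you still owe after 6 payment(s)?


Formula: Balance = PV*(1+r)^k - PMT*((1+r)^k - 1)/r
Growth: (1 + 0.0816)^6 = 1.601032
Accumulated factor: ((1+r)^k - 1)/r = 7.365591
Balance = $23,350.00 * 1.601032 - $4,087.95 * 7.365591
Balance = $7,273.93

$7,273.93


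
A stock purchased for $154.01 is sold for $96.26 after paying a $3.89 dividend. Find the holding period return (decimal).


Formula: HPR = (P1 - P0 + D) / P0
Gain: $96.26 - $154.01 + $3.89 = -$53.86
HPR = -$53.86 / $154.01 = -0.3497

-0.3497


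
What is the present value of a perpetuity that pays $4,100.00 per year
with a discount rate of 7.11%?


Formula: PV = C / r
Substituting: PV = $4,100.00 / 0.0711
PV = $57,665.26

$57,665.26


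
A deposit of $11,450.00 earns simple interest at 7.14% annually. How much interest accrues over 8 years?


Formula: I = P * r * t
Substituting: I = $11,450.00 * 0.0714 * 8
Step: I = $11,450.00 * 0.5712
I = $6,540.24

$6,540.24


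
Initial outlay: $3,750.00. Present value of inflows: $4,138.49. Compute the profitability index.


Formula: PI = PV(cash flows) / initial investment
Substituting: PI = $4,138.49 / $3,750.00
PI = 1.1036

1.1036


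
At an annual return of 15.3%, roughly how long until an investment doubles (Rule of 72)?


Formula: Years ≈ 72 / r
Substituting: Years ≈ 72 / 15.3
Years ≈ 4.7

4.7 years


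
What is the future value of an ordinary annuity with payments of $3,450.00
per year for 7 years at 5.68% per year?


Formula: FV = PMT * ((1+r)^n - 1) / r
Growth factor: (1 + 0.0568)^7 = 1.472142
Numerator: 1.472142 - 1 = 0.472142
FV = $3,450.00 * 0.472142 / 0.0568 = $28,677.62

$28,677.62


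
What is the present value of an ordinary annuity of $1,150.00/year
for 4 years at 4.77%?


Formula: PV = PMT * (1 - (1+r)^(-n)) / r
Discount factor: (1 + 0.0477)^(-4) = 0.829951
Bracket: 1 - 0.829951 = 0.170049
PV = $1,150.00 * 0.170049 / 0.0477 = $4,099.72

$4,099.72


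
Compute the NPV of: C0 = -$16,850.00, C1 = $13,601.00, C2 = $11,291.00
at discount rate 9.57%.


Formula: NPV = C0 + C1/(1+r) + C2/(1+r)^2
Discount C1: $13,601.00 / (1 + 0.0957) = $12,413.07
Discount C2: $11,291.00 / (1 + 0.0957)^2 = $9,404.79
NPV = -$16,850.00 + $12,413.07 + $9,404.79 = $4,967.86

$4,967.86


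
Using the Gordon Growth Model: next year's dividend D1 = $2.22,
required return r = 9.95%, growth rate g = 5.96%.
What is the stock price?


Formula: P = D1 / (r - g)
Spread: r - g = 0.0995 - 0.0596 = 0.0399
Substituting: P = $2.22 / 0.0399
P = $55.64

$55.64


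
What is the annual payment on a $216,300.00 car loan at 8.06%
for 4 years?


Formula: PMT = PV * r / (1 - (1+r)^(-n))
Denominator: 1 - (1 + 0.0806)^(-4) = 0.266601
Numerator: $216,300.00 * 0.0806 = 17433.78
PMT = 17433.78 / 0.266601 = $65,392.71

$65,392.71


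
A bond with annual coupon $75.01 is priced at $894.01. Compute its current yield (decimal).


Formula: Current yield = annual coupon / price
Substituting: CY = $75.01 / $894.01
CY = 0.083903

0.083903


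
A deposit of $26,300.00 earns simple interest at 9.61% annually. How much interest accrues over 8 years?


Formula: I = P * r * t
Substituting: I = $26,300.00 * 0.0961 * 8
Step: I = $26,300.00 * 0.7688
I = $20,219.44

$20,219.44


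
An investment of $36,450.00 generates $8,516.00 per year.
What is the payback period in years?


Formula: Payback = investment / annual cash flow
Substituting: Payback = $36,450.00 / $8,516.00
Payback = 4.2802 years

4.2802 years


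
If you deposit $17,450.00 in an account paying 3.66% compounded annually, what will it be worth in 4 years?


Formula: FV = P * (1 + r)^n
Substituting: FV = $17,450.00 * (1 + 0.0366)^4
Growth factor: (1.0366)^4 = 1.154635
FV = $17,450.00 * 1.154635 = $20,148.39

$20,148.39


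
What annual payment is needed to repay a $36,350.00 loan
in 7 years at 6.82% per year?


Formula: PMT = PV * r / (1 - (1+r)^(-n))
Denominator: 1 - (1 + 0.0682)^(-7) = 0.369867
Numerator: $36,350.00 * 0.0682 = 2479.07
PMT = 2479.07 / 0.369867 = $6,702.59

$6,702.59


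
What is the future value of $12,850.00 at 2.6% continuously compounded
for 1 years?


Formula: FV = P * e^(r*t)
Exponent: r*t = 0.026 * 1 = 0.026
e^(0.026) = 1.026341
FV = $12,850.00 * 1.026341 = $13,188.48

$13,188.48


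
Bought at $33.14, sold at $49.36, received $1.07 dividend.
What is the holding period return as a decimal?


Formula: HPR = (P1 - P0 + D) / P0
Gain: $49.36 - $33.14 + $1.07 = $17.29
HPR = $17.29 / $33.14 = 0.5217

0.5217


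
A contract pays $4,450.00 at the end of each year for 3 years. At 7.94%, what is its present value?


Formula: PV = PMT * (1 - (1+r)^(-n)) / r
Discount factor: (1 + 0.0794)^(-3) = 0.795157
Bracket: 1 - 0.795157 = 0.204843
PV = $4,450.00 * 0.204843 / 0.0794 = $11,480.51

$11,480.51


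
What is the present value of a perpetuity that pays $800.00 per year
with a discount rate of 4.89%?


Formula: PV = C / r
Substituting: PV = $800.00 / 0.0489
PV = $16,359.92

$16,359.92


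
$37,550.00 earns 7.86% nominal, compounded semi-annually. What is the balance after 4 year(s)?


Formula: FV = P * (1 + r/m)^(m*t)
Period rate: r/m = 0.0786 / 2 = 0.0393
Total periods: m*t = 2 * 4 = 8
Growth factor: (1 + 0.0393)^8 = 1.361217
FV = $37,550.00 * 1.361217 = $51,113.70

$51,113.70


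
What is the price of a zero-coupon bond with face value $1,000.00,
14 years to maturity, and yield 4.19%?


Formula: Price = FV / (1 + r)^n
Substituting: Price = $1,000.00 / (1 + 0.0419)^14
Discount factor: (1.0419)^14 = 1.776497
Price = $1,000.00 / 1.776497 = $562.91

$562.91


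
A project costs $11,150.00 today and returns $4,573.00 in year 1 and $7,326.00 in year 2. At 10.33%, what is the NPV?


Formula: NPV = C0 + C1/(1+r) + C2/(1+r)^2
Discount C1: $4,573.00 / (1 + 0.1033) = $4,144.84
Discount C2: $7,326.00 / (1 + 0.1033)^2 = $6,018.38
NPV = -$11,150.00 + $4,144.84 + $6,018.38 = -$986.78

-$986.78


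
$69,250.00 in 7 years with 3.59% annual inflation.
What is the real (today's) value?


Formula: Real value = nominal / (1 + inflation)^years
Price level: (1 + 0.0359)^7 = 1.280044
Real value = $69,250.00 / 1.280044 = $54,099.71

$54,099.71


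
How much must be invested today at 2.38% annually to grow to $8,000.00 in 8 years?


Formula: PV = FV / (1 + r)^n
Substituting: PV = $8,000.00 / (1 + 0.0238)^8
Discount factor: (1.0238)^8 = 1.207038
PV = $8,000.00 / 1.207038 = $6,627.79

$6,627.79


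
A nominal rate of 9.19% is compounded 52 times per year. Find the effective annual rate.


Formula: EAR = (1 + r/m)^m - 1
Period rate: r/m = 0.0919 / 52 = 0.001767
Compounding: (1 + 0.001767)^52 = 1.096166
EAR = 1.096166 - 1 = 0.096166

0.096166


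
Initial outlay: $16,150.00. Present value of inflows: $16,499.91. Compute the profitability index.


Formula: PI = PV(cash flows) / initial investment
Substituting: PI = $16,499.91 / $16,150.00
PI = 1.0217

1.0217


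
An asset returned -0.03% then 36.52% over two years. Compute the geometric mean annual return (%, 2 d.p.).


Formula: Geometric mean = ((1+r1)*(1+r2))^(1/2) - 1
Product: (1 + -0.0003) * (1 + 0.3652) = 0.9997 * 1.3652 = 1.36479
Square root: 1.36479^0.5 = 1.168242
Geometric mean = 1.168242 - 1 = 0.168242
As percentage: 16.82%

16.82%


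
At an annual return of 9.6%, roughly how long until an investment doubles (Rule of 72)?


Formula: Years ≈ 72 / r
Substituting: Years ≈ 72 / 9.6
Years ≈ 7.5

7.5 years


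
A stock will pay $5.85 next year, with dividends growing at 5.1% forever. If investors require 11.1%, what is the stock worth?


Formula: P = D1 / (r - g)
Spread: r - g = 0.111 - 0.051 = 0.06
Substituting: P = $5.85 / 0.06
P = $97.50

$97.50


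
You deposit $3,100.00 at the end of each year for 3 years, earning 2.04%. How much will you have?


Formula: FV = PMT * ((1+r)^n - 1) / r
Growth factor: (1 + 0.0204)^3 = 1.062457
Numerator: 1.062457 - 1 = 0.062457
FV = $3,100.00 * 0.062457 / 0.0204 = $9,491.01

$9,491.01


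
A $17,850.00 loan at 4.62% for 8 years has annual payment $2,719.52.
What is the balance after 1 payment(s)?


Formula: Balance = PV*(1+r)^k - PMT*((1+r)^k - 1)/r
Growth: (1 + 0.0462)^1 = 1.0462
Accumulated factor: ((1+r)^k - 1)/r = 1.0
Balance = $17,850.00 * 1.0462 - $2,719.52 * 1.0
Balance = $15,955.15

$15,955.15


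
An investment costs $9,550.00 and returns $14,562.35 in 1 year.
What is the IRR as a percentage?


Formula: IRR = C1/C0 - 1
Substituting: IRR = $14,562.35 / $9,550.00 - 1
Ratio: 1.524853 - 1 = 0.524853
IRR = 52.4853%

52.4853%


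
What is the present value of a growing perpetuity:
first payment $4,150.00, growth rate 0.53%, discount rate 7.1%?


Formula: PV = C / (r - g)
Spread: r - g = 0.071 - 0.0053 = 0.0657
Substituting: PV = $4,150.00 / 0.0657
PV = $63,165.91

$63,165.91


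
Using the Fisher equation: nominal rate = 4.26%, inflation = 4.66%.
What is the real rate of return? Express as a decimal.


Formula: (1 + r_real) = (1 + r_nom) / (1 + inflation)
Substituting: (1 + r_real) = 1.0426 / 1.0466
(1 + r_real) = 0.996178
r_real = 0.996178 - 1 = -0.003822

-0.003822


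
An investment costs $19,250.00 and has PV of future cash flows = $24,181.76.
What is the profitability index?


Formula: PI = PV(cash flows) / initial investment
Substituting: PI = $24,181.76 / $19,250.00
PI = 1.2562

1.2562


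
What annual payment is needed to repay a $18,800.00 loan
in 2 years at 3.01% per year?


Formula: PMT = PV * r / (1 - (1+r)^(-n))
Denominator: 1 - (1 + 0.0301)^(-2) = 0.057587
Numerator: $18,800.00 * 0.0301 = 565.88
PMT = 565.88 / 0.057587 = $9,826.51

$9,826.51


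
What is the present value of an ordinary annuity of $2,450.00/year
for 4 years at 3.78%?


Formula: PV = PMT * (1 - (1+r)^(-n)) / r
Discount factor: (1 + 0.0378)^(-4) = 0.862076
Bracket: 1 - 0.862076 = 0.137924
PV = $2,450.00 * 0.137924 / 0.0378 = $8,939.55

$8,939.55


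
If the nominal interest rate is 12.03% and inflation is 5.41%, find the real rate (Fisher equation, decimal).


Formula: (1 + r_real) = (1 + r_nom) / (1 + inflation)
Substituting: (1 + r_real) = 1.1203 / 1.0541
(1 + r_real) = 1.062802
r_real = 1.062802 - 1 = 0.062802

0.062802


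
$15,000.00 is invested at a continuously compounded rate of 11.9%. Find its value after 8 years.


Formula: FV = P * e^(r*t)
Exponent: r*t = 0.119 * 8 = 0.952
e^(0.952) = 2.590886
FV = $15,000.00 * 2.590886 = $38,863.29

$38,863.29


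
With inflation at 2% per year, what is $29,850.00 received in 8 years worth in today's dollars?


Formula: Real value = nominal / (1 + inflation)^years
Price level: (1 + 0.02)^8 = 1.171659
Real value = $29,850.00 / 1.171659 = $25,476.69

$25,476.69


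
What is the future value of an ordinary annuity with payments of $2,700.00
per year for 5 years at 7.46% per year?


Formula: FV = PMT * ((1+r)^n - 1) / r
Growth factor: (1 + 0.0746)^5 = 1.43296
Numerator: 1.43296 - 1 = 0.43296
FV = $2,700.00 * 0.43296 / 0.0746 = $15,670.15

$15,670.15


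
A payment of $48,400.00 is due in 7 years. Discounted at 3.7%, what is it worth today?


Formula: PV = FV / (1 + r)^n
Substituting: PV = $48,400.00 / (1 + 0.037)^7
Discount factor: (1.037)^7 = 1.289589
PV = $48,400.00 / 1.289589 = $37,531.34

$37,531.34


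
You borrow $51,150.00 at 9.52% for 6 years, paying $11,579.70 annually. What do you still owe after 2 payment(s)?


Formula: Balance = PV*(1+r)^k - PMT*((1+r)^k - 1)/r
Growth: (1 + 0.0952)^2 = 1.199463
Accumulated factor: ((1+r)^k - 1)/r = 2.0952
Balance = $51,150.00 * 1.199463 - $11,579.70 * 2.0952
Balance = $37,090.75

$37,090.75


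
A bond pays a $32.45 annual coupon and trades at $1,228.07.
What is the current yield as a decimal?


Formula: Current yield = annual coupon / price
Substituting: CY = $32.45 / $1,228.07
CY = 0.026424

0.026424


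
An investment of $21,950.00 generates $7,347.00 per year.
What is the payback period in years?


Formula: Payback = investment / annual cash flow
Substituting: Payback = $21,950.00 / $7,347.00
Payback = 2.9876 years

2.9876 years


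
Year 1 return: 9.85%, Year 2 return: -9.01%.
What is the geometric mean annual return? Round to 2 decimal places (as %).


Formula: Geometric mean = ((1+r1)*(1+r2))^(1/2) - 1
Product: (1 + 0.0985) * (1 + -0.0901) = 1.0985 * 0.9099 = 0.999525
Square root: 0.999525^0.5 = 0.999763
Geometric mean = 0.999763 - 1 = -0.000237
As percentage: -0.02%

-0.02%


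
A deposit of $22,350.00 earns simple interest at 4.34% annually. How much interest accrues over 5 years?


Formula: I = P * r * t
Substituting: I = $22,350.00 * 0.0434 * 5
Step: I = $22,350.00 * 0.217
I = $4,849.95

$4,849.95


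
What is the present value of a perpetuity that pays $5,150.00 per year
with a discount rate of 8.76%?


Formula: PV = C / r
Substituting: PV = $5,150.00 / 0.0876
PV = $58,789.95

$58,789.95


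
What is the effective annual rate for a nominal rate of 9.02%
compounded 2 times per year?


Formula: EAR = (1 + r/m)^m - 1
Period rate: r/m = 0.0902 / 2 = 0.0451
Compounding: (1 + 0.0451)^2 = 1.092234
EAR = 1.092234 - 1 = 0.092234

0.092234


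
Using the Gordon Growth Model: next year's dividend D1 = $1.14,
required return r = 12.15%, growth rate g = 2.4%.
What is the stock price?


Formula: P = D1 / (r - g)
Spread: r - g = 0.1215 - 0.024 = 0.0975
Substituting: P = $1.14 / 0.0975
P = $11.69

$11.69


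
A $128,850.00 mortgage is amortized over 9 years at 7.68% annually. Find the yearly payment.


Formula: PMT = PV * r / (1 - (1+r)^(-n))
Denominator: 1 - (1 + 0.0768)^(-9) = 0.486211
Numerator: $128,850.00 * 0.0768 = 9895.68
PMT = 9895.68 / 0.486211 = $20,352.63

$20,352.63


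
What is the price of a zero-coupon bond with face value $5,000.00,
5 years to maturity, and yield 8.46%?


Formula: Price = FV / (1 + r)^n
Substituting: Price = $5,000.00 / (1 + 0.0846)^5
Discount factor: (1.0846)^5 = 1.500887
Price = $5,000.00 / 1.500887 = $3,331.36

$3,331.36


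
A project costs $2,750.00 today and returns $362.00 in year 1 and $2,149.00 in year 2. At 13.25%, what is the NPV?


Formula: NPV = C0 + C1/(1+r) + C2/(1+r)^2
Discount C1: $362.00 / (1 + 0.1325) = $319.65
Discount C2: $2,149.00 / (1 + 0.1325)^2 = $1,675.56
NPV = -$2,750.00 + $319.65 + $1,675.56 = -$754.79

-$754.79


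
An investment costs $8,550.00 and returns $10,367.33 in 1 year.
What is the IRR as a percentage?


Formula: IRR = C1/C0 - 1
Substituting: IRR = $10,367.33 / $8,550.00 - 1
Ratio: 1.212553 - 1 = 0.212553
IRR = 21.2553%

21.2553%


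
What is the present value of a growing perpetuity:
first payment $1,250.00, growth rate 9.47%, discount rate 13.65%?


Formula: PV = C / (r - g)
Spread: r - g = 0.1365 - 0.0947 = 0.0418
Substituting: PV = $1,250.00 / 0.0418
PV = $29,904.31

$29,904.31


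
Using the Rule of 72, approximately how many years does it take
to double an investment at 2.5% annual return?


Formula: Years ≈ 72 / r
Substituting: Years ≈ 72 / 2.5
Years ≈ 28.8

28.8 years


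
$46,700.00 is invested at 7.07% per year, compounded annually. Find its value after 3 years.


Formula: FV = P * (1 + r)^n
Substituting: FV = $46,700.00 * (1 + 0.0707)^3
Growth factor: (1.0707)^3 = 1.227449
FV = $46,700.00 * 1.227449 = $57,321.86

$57,321.86


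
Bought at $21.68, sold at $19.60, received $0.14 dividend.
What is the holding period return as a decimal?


Formula: HPR = (P1 - P0 + D) / P0
Gain: $19.60 - $21.68 + $0.14 = -$1.94
HPR = -$1.94 / $21.68 = -0.0895

-0.0895


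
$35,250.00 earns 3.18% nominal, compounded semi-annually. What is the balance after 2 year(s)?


Formula: FV = P * (1 + r/m)^(m*t)
Period rate: r/m = 0.0318 / 2 = 0.0159
Total periods: m*t = 2 * 2 = 4
Growth factor: (1 + 0.0159)^4 = 1.065133
FV = $35,250.00 * 1.065133 = $37,545.94

$37,545.94


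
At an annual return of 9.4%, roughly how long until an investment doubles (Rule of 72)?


Formula: Years ≈ 72 / r
Substituting: Years ≈ 72 / 9.4
Years ≈ 7.7

7.7 years


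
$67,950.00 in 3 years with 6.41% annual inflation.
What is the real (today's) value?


Formula: Real value = nominal / (1 + inflation)^years
Price level: (1 + 0.0641)^3 = 1.20489
Real value = $67,950.00 / 1.20489 = $56,395.20

$56,395.20


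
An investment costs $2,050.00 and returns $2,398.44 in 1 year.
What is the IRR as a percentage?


Formula: IRR = C1/C0 - 1
Substituting: IRR = $2,398.44 / $2,050.00 - 1
Ratio: 1.169971 - 1 = 0.169971
IRR = 16.9971%

16.9971%


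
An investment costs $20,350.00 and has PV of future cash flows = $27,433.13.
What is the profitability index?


Formula: PI = PV(cash flows) / initial investment
Substituting: PI = $27,433.13 / $20,350.00
PI = 1.3481

1.3481


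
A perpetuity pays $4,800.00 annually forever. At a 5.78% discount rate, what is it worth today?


Formula: PV = C / r
Substituting: PV = $4,800.00 / 0.0578
PV = $83,044.98

$83,044.98


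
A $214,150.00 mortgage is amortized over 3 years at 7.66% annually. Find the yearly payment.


Formula: PMT = PV * r / (1 - (1+r)^(-n))
Denominator: 1 - (1 + 0.0766)^(-3) = 0.198623
Numerator: $214,150.00 * 0.0766 = 16403.89
PMT = 16403.89 / 0.198623 = $82,588.07

$82,588.07


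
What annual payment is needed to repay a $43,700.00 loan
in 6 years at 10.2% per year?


Formula: PMT = PV * r / (1 - (1+r)^(-n))
Denominator: 1 - (1 + 0.102)^(-6) = 0.441645
Numerator: $43,700.00 * 0.102 = 4457.4
PMT = 4457.4 / 0.441645 = $10,092.72

$10,092.72


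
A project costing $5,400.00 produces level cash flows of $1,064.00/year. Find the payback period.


Formula: Payback = investment / annual cash flow
Substituting: Payback = $5,400.00 / $1,064.00
Payback = 5.0752 years

5.0752 years


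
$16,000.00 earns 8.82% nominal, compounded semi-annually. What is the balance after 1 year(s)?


Formula: FV = P * (1 + r/m)^(m*t)
Period rate: r/m = 0.0882 / 2 = 0.0441
Total periods: m*t = 2 * 1 = 2
Growth factor: (1 + 0.0441)^2 = 1.090145
FV = $16,000.00 * 1.090145 = $17,442.32

$17,442.32


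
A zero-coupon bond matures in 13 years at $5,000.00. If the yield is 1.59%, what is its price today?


Formula: Price = FV / (1 + r)^n
Substituting: Price = $5,000.00 / (1 + 0.0159)^13
Discount factor: (1.0159)^13 = 1.227616
Price = $5,000.00 / 1.227616 = $4,072.94

$4,072.94


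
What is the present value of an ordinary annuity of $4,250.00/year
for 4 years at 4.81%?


Formula: PV = PMT * (1 - (1+r)^(-n)) / r
Discount factor: (1 + 0.0481)^(-4) = 0.828684
Bracket: 1 - 0.828684 = 0.171316
PV = $4,250.00 * 0.171316 / 0.0481 = $15,137.04

$15,137.04


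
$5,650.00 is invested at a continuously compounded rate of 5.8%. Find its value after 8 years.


Formula: FV = P * e^(r*t)
Exponent: r*t = 0.058 * 8 = 0.464
e^(0.464) = 1.590423
FV = $5,650.00 * 1.590423 = $8,985.89

$8,985.89


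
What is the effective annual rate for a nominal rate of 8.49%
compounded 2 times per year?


Formula: EAR = (1 + r/m)^m - 1
Period rate: r/m = 0.0849 / 2 = 0.04245
Compounding: (1 + 0.04245)^2 = 1.086702
EAR = 1.086702 - 1 = 0.086702

0.086702


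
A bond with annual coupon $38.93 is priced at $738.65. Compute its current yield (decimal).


Formula: Current yield = annual coupon / price
Substituting: CY = $38.93 / $738.65
CY = 0.052704

0.052704


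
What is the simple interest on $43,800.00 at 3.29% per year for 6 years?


Formula: I = P * r * t
Substituting: I = $43,800.00 * 0.0329 * 6
Step: I = $43,800.00 * 0.1974
I = $8,646.12

$8,646.12


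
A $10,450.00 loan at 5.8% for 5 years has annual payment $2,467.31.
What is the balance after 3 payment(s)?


Formula: Balance = PV*(1+r)^k - PMT*((1+r)^k - 1)/r
Growth: (1 + 0.058)^3 = 1.184287
Accumulated factor: ((1+r)^k - 1)/r = 3.177364
Balance = $10,450.00 * 1.184287 - $2,467.31 * 3.177364
Balance = $4,536.26

$4,536.26


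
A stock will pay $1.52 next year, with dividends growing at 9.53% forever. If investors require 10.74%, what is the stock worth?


Formula: P = D1 / (r - g)
Spread: r - g = 0.1074 - 0.0953 = 0.0121
Substituting: P = $1.52 / 0.0121
P = $125.62

$125.62


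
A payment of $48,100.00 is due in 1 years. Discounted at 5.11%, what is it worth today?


Formula: PV = FV / (1 + r)^n
Substituting: PV = $48,100.00 / (1 + 0.0511)^1
Discount factor: (1.0511)^1 = 1.0511
PV = $48,100.00 / 1.0511 = $45,761.58

$45,761.58


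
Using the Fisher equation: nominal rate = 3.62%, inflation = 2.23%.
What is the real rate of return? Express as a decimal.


Formula: (1 + r_real) = (1 + r_nom) / (1 + inflation)
Substituting: (1 + r_real) = 1.0362 / 1.0223
(1 + r_real) = 1.013597
r_real = 1.013597 - 1 = 0.013597

0.013597


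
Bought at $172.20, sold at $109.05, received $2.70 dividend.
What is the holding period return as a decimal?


Formula: HPR = (P1 - P0 + D) / P0
Gain: $109.05 - $172.20 + $2.70 = -$60.45
HPR = -$60.45 / $172.20 = -0.351

-0.351


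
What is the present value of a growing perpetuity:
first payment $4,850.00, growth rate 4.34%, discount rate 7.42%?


Formula: PV = C / (r - g)
Spread: r - g = 0.0742 - 0.0434 = 0.0308
Substituting: PV = $4,850.00 / 0.0308
PV = $157,467.53

$157,467.53


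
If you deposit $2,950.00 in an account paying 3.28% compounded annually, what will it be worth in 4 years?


Formula: FV = P * (1 + r)^n
Substituting: FV = $2,950.00 * (1 + 0.0328)^4
Growth factor: (1.0328)^4 = 1.137797
FV = $2,950.00 * 1.137797 = $3,356.50

$3,356.50


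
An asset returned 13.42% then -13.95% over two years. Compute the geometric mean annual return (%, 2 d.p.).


Formula: Geometric mean = ((1+r1)*(1+r2))^(1/2) - 1
Product: (1 + 0.1342) * (1 + -0.1395) = 1.1342 * 0.8605 = 0.975979
Square root: 0.975979^0.5 = 0.987917
Geometric mean = 0.987917 - 1 = -0.012083
As percentage: -1.21%

-1.21%


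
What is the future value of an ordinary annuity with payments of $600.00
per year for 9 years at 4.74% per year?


Formula: FV = PMT * ((1+r)^n - 1) / r
Growth factor: (1 + 0.0474)^9 = 1.517096
Numerator: 1.517096 - 1 = 0.517096
FV = $600.00 * 0.517096 / 0.0474 = $6,545.52

$6,545.52


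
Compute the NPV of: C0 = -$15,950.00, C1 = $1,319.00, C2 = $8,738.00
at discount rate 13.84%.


Formula: NPV = C0 + C1/(1+r) + C2/(1+r)^2
Discount C1: $1,319.00 / (1 + 0.1384) = $1,158.64
Discount C2: $8,738.00 / (1 + 0.1384)^2 = $6,742.52
NPV = -$15,950.00 + $1,158.64 + $6,742.52 = -$8,048.84

-$8,048.84


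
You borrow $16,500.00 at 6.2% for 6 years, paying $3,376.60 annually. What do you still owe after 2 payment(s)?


Formula: Balance = PV*(1+r)^k - PMT*((1+r)^k - 1)/r
Growth: (1 + 0.062)^2 = 1.127844
Accumulated factor: ((1+r)^k - 1)/r = 2.062
Balance = $16,500.00 * 1.127844 - $3,376.60 * 2.062
Balance = $11,646.88

$11,646.88


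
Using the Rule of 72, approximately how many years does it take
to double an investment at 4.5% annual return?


Formula: Years ≈ 72 / r
Substituting: Years ≈ 72 / 4.5
Years ≈ 16.0

16.0 years


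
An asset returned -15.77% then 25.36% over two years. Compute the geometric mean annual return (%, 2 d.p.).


Formula: Geometric mean = ((1+r1)*(1+r2))^(1/2) - 1
Product: (1 + -0.1577) * (1 + 0.2536) = 0.8423 * 1.2536 = 1.055907
Square root: 1.055907^0.5 = 1.027573
Geometric mean = 1.027573 - 1 = 0.027573
As percentage: 2.76%

2.76%


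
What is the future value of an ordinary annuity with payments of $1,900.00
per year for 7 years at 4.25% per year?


Formula: FV = PMT * ((1+r)^n - 1) / r
Growth factor: (1 + 0.0425)^7 = 1.338235
Numerator: 1.338235 - 1 = 0.338235
FV = $1,900.00 * 0.338235 / 0.0425 = $15,121.10

$15,121.10


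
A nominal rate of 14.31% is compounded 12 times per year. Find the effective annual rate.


Formula: EAR = (1 + r/m)^m - 1
Period rate: r/m = 0.1431 / 12 = 0.011925
Compounding: (1 + 0.011925)^12 = 1.152869
EAR = 1.152869 - 1 = 0.152869

0.152869


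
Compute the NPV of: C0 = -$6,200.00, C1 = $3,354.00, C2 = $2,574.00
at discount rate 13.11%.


Formula: NPV = C0 + C1/(1+r) + C2/(1+r)^2
Discount C1: $3,354.00 / (1 + 0.1311) = $2,965.26
Discount C2: $2,574.00 / (1 + 0.1311)^2 = $2,011.90
NPV = -$6,200.00 + $2,965.26 + $2,011.90 = -$1,222.84

-$1,222.84


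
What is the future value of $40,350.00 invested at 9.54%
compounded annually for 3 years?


Formula: FV = P * (1 + r)^n
Substituting: FV = $40,350.00 * (1 + 0.0954)^3
Growth factor: (1.0954)^3 = 1.314372
FV = $40,350.00 * 1.314372 = $53,034.90

$53,034.90


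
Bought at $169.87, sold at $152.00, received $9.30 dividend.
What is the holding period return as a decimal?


Formula: HPR = (P1 - P0 + D) / P0
Gain: $152.00 - $169.87 + $9.30 = -$8.57
HPR = -$8.57 / $169.87 = -0.0505

-0.0505


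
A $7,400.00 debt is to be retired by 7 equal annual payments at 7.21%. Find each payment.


Formula: PMT = PV * r / (1 - (1+r)^(-n))
Denominator: 1 - (1 + 0.0721)^(-7) = 0.385739
Numerator: $7,400.00 * 0.0721 = 533.54
PMT = 533.54 / 0.385739 = $1,383.16

$1,383.16
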